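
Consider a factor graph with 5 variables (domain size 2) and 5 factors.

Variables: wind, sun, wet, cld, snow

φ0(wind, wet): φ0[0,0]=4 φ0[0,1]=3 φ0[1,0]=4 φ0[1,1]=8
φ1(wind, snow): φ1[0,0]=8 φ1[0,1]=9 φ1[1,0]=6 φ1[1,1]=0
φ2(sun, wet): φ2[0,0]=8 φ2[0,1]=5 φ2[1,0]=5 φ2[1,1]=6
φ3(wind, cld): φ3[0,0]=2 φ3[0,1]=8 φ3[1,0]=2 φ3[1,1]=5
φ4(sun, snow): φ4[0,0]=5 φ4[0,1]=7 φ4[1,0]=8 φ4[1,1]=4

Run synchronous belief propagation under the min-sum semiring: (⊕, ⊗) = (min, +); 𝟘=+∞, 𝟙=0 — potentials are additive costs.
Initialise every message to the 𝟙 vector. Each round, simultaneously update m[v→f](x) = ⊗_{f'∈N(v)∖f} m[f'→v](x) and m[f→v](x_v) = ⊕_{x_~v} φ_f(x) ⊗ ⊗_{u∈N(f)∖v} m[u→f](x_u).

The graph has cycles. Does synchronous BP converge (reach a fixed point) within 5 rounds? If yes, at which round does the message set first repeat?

NOT CONVERGED within 5 rounds

init: all messages = 𝟙 over 2 values
r1 m[φ0→wind] = [3, 4]
r1 m[φ0→wet] = [4, 3]
r1 m[φ1→wind] = [8, 0]
r1 m[φ1→snow] = [6, 0]
r1 m[φ2→sun] = [5, 5]
r1 m[φ2→wet] = [5, 5]
r1 m[φ3→wind] = [2, 2]
r1 m[φ3→cld] = [2, 5]
r1 m[φ4→sun] = [5, 4]
r1 m[φ4→snow] = [5, 4]
r1 m[wind→φ0] = [0, 0]
r1 m[wind→φ1] = [0, 0]
r1 m[wind→φ3] = [0, 0]
r1 m[sun→φ2] = [0, 0]
r1 m[sun→φ4] = [0, 0]
r1 m[wet→φ0] = [0, 0]
r1 m[wet→φ2] = [0, 0]
r1 m[cld→φ3] = [0, 0]
r1 m[snow→φ1] = [0, 0]
r1 m[snow→φ4] = [0, 0]
r2 m[φ0→wind] = [3, 4]
r2 m[φ0→wet] = [4, 3]
r2 m[φ1→wind] = [8, 0]
r2 m[φ1→snow] = [6, 0]
r2 m[φ2→sun] = [5, 5]
r2 m[φ2→wet] = [5, 5]
r2 m[φ3→wind] = [2, 2]
r2 m[φ3→cld] = [2, 5]
r2 m[φ4→sun] = [5, 4]
r2 m[φ4→snow] = [5, 4]
r2 m[wind→φ0] = [10, 2]
r2 m[wind→φ1] = [5, 6]
r2 m[wind→φ3] = [11, 4]
r2 m[sun→φ2] = [5, 4]
r2 m[sun→φ4] = [5, 5]
r2 m[wet→φ0] = [5, 5]
r2 m[wet→φ2] = [4, 3]
r2 m[cld→φ3] = [0, 0]
r2 m[snow→φ1] = [5, 4]
r2 m[snow→φ4] = [6, 0]
r3 m[φ0→wind] = [8, 9]
r3 m[φ0→wet] = [6, 10]
r3 m[φ1→wind] = [13, 4]
r3 m[φ1→snow] = [12, 6]
r3 m[φ2→sun] = [8, 9]
r3 m[φ2→wet] = [9, 10]
r3 m[φ3→wind] = [2, 2]
r3 m[φ3→cld] = [6, 9]
r3 m[φ4→sun] = [7, 4]
r3 m[φ4→snow] = [10, 9]
r3 m[wind→φ0] = [10, 2]
r3 m[wind→φ1] = [5, 6]
r3 m[wind→φ3] = [11, 4]
r3 m[sun→φ2] = [5, 4]
r3 m[sun→φ4] = [5, 5]
r3 m[wet→φ0] = [5, 5]
r3 m[wet→φ2] = [4, 3]
r3 m[cld→φ3] = [0, 0]
r3 m[snow→φ1] = [5, 4]
r3 m[snow→φ4] = [6, 0]
r4 m[φ0→wind] = [8, 9]
r4 m[φ0→wet] = [6, 10]
r4 m[φ1→wind] = [13, 4]
r4 m[φ1→snow] = [12, 6]
r4 m[φ2→sun] = [8, 9]
r4 m[φ2→wet] = [9, 10]
r4 m[φ3→wind] = [2, 2]
r4 m[φ3→cld] = [6, 9]
r4 m[φ4→sun] = [7, 4]
r4 m[φ4→snow] = [10, 9]
r4 m[wind→φ0] = [15, 6]
r4 m[wind→φ1] = [10, 11]
r4 m[wind→φ3] = [21, 13]
r4 m[sun→φ2] = [7, 4]
r4 m[sun→φ4] = [8, 9]
r4 m[wet→φ0] = [9, 10]
r4 m[wet→φ2] = [6, 10]
r4 m[cld→φ3] = [0, 0]
r4 m[snow→φ1] = [10, 9]
r4 m[snow→φ4] = [12, 6]
r5 m[φ0→wind] = [13, 13]
r5 m[φ0→wet] = [10, 14]
r5 m[φ1→wind] = [18, 9]
r5 m[φ1→snow] = [17, 11]
r5 m[φ2→sun] = [14, 11]
r5 m[φ2→wet] = [9, 10]
r5 m[φ3→wind] = [2, 2]
r5 m[φ3→cld] = [15, 18]
r5 m[φ4→sun] = [13, 10]
r5 m[φ4→snow] = [13, 13]
r5 m[wind→φ0] = [15, 6]
r5 m[wind→φ1] = [10, 11]
r5 m[wind→φ3] = [21, 13]
r5 m[sun→φ2] = [7, 4]
r5 m[sun→φ4] = [8, 9]
r5 m[wet→φ0] = [9, 10]
r5 m[wet→φ2] = [6, 10]
r5 m[cld→φ3] = [0, 0]
r5 m[snow→φ1] = [10, 9]
r5 m[snow→φ4] = [12, 6]
no fixed point within 5 rounds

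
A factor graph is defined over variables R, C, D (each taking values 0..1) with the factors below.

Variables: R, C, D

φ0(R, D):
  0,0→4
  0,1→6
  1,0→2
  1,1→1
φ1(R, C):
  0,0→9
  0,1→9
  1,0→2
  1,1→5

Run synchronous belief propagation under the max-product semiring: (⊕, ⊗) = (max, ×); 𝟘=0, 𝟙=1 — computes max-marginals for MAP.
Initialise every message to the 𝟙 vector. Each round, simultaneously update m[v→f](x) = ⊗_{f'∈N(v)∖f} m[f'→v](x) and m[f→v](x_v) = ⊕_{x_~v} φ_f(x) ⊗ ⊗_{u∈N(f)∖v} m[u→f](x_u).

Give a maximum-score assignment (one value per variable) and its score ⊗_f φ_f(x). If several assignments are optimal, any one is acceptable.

assignment: (R=0, C=0, D=1); score = 54

init: all messages = 𝟙 over 2 values
r1 m[φ0→R] = [6, 2]
r1 m[φ0→D] = [4, 6]
r1 m[φ1→R] = [9, 5]
r1 m[φ1→C] = [9, 9]
r1 m[R→φ0] = [1, 1]
r1 m[R→φ1] = [1, 1]
r1 m[C→φ1] = [1, 1]
r1 m[D→φ0] = [1, 1]
r2 m[φ0→R] = [6, 2]
r2 m[φ0→D] = [4, 6]
r2 m[φ1→R] = [9, 5]
r2 m[φ1→C] = [9, 9]
r2 m[R→φ0] = [9, 5]
r2 m[R→φ1] = [6, 2]
r2 m[C→φ1] = [1, 1]
r2 m[D→φ0] = [1, 1]
r3 m[φ0→R] = [6, 2]
r3 m[φ0→D] = [36, 54]
r3 m[φ1→R] = [9, 5]
r3 m[φ1→C] = [54, 54]
r3 m[R→φ0] = [9, 5]
r3 m[R→φ1] = [6, 2]
r3 m[C→φ1] = [1, 1]
r3 m[D→φ0] = [1, 1]
r4 m[φ0→R] = [6, 2]
r4 m[φ0→D] = [36, 54]
r4 m[φ1→R] = [9, 5]
r4 m[φ1→C] = [54, 54]
r4 m[R→φ0] = [9, 5]
r4 m[R→φ1] = [6, 2]
r4 m[C→φ1] = [1, 1]
r4 m[D→φ0] = [1, 1]
fixed point reached at round 4
traceback from R: (R=0, C=0, D=1), score=54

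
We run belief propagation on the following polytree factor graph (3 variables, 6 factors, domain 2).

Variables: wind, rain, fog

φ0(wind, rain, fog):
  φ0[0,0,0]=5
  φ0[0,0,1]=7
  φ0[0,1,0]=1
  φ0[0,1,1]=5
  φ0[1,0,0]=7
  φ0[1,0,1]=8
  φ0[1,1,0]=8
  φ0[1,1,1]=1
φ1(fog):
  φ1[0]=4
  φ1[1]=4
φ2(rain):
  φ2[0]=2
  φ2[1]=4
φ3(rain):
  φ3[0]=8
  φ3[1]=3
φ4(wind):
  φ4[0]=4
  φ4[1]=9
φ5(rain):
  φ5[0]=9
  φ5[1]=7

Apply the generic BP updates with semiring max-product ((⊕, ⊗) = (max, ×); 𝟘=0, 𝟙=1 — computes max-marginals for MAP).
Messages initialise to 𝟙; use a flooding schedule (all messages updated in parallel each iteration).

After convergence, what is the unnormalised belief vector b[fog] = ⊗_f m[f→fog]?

init: all messages = 𝟙 over 2 values
r1 m[φ0→wind] = [7, 8]
r1 m[φ0→rain] = [8, 8]
r1 m[φ0→fog] = [8, 8]
r1 m[φ1→fog] = [4, 4]
r1 m[φ2→rain] = [2, 4]
r1 m[φ3→rain] = [8, 3]
r1 m[φ4→wind] = [4, 9]
r1 m[φ5→rain] = [9, 7]
r1 m[wind→φ0] = [1, 1]
r1 m[wind→φ4] = [1, 1]
r1 m[rain→φ0] = [1, 1]
r1 m[rain→φ2] = [1, 1]
r1 m[rain→φ3] = [1, 1]
r1 m[rain→φ5] = [1, 1]
r1 m[fog→φ0] = [1, 1]
r1 m[fog→φ1] = [1, 1]
r2 m[φ0→wind] = [7, 8]
r2 m[φ0→rain] = [8, 8]
r2 m[φ0→fog] = [8, 8]
r2 m[φ1→fog] = [4, 4]
r2 m[φ2→rain] = [2, 4]
r2 m[φ3→rain] = [8, 3]
r2 m[φ4→wind] = [4, 9]
r2 m[φ5→rain] = [9, 7]
r2 m[wind→φ0] = [4, 9]
r2 m[wind→φ4] = [7, 8]
r2 m[rain→φ0] = [144, 84]
r2 m[rain→φ2] = [576, 168]
r2 m[rain→φ3] = [144, 224]
r2 m[rain→φ5] = [128, 96]
r2 m[fog→φ0] = [4, 4]
r2 m[fog→φ1] = [8, 8]
r3 m[φ0→wind] = [4032, 4608]
r3 m[φ0→rain] = [288, 288]
r3 m[φ0→fog] = [9072, 10368]
r3 m[φ1→fog] = [4, 4]
r3 m[φ2→rain] = [2, 4]
r3 m[φ3→rain] = [8, 3]
r3 m[φ4→wind] = [4, 9]
r3 m[φ5→rain] = [9, 7]
r3 m[wind→φ0] = [4, 9]
r3 m[wind→φ4] = [7, 8]
r3 m[rain→φ0] = [144, 84]
r3 m[rain→φ2] = [576, 168]
r3 m[rain→φ3] = [144, 224]
r3 m[rain→φ5] = [128, 96]
r3 m[fog→φ0] = [4, 4]
r3 m[fog→φ1] = [8, 8]
r4 m[φ0→wind] = [4032, 4608]
r4 m[φ0→rain] = [288, 288]
r4 m[φ0→fog] = [9072, 10368]
r4 m[φ1→fog] = [4, 4]
r4 m[φ2→rain] = [2, 4]
r4 m[φ3→rain] = [8, 3]
r4 m[φ4→wind] = [4, 9]
r4 m[φ5→rain] = [9, 7]
r4 m[wind→φ0] = [4, 9]
r4 m[wind→φ4] = [4032, 4608]
r4 m[rain→φ0] = [144, 84]
r4 m[rain→φ2] = [20736, 6048]
r4 m[rain→φ3] = [5184, 8064]
r4 m[rain→φ5] = [4608, 3456]
r4 m[fog→φ0] = [4, 4]
r4 m[fog→φ1] = [9072, 10368]
r5 m[φ0→wind] = [4032, 4608]
r5 m[φ0→rain] = [288, 288]
r5 m[φ0→fog] = [9072, 10368]
r5 m[φ1→fog] = [4, 4]
r5 m[φ2→rain] = [2, 4]
r5 m[φ3→rain] = [8, 3]
r5 m[φ4→wind] = [4, 9]
r5 m[φ5→rain] = [9, 7]
r5 m[wind→φ0] = [4, 9]
r5 m[wind→φ4] = [4032, 4608]
r5 m[rain→φ0] = [144, 84]
r5 m[rain→φ2] = [20736, 6048]
r5 m[rain→φ3] = [5184, 8064]
r5 m[rain→φ5] = [4608, 3456]
r5 m[fog→φ0] = [4, 4]
r5 m[fog→φ1] = [9072, 10368]
fixed point reached at round 5
b[fog] = ⊗ incoming = [36288, 41472]

b[fog] = [36288, 41472]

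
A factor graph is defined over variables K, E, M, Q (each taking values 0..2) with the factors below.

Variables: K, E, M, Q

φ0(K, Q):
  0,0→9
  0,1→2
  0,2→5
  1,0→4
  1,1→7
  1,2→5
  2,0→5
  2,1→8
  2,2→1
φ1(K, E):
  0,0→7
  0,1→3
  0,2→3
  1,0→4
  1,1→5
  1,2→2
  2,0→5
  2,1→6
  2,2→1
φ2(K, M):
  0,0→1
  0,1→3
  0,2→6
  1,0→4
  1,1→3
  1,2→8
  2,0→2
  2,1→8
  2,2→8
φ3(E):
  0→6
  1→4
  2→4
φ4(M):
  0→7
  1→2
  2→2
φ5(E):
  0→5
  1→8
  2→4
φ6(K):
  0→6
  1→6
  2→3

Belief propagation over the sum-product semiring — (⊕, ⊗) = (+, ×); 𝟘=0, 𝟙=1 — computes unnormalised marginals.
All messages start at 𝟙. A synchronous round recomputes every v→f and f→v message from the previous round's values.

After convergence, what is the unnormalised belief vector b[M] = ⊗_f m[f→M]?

init: all messages = 𝟙 over 3 values
r1 m[φ0→K] = [16, 16, 14]
r1 m[φ0→Q] = [18, 17, 11]
r1 m[φ1→K] = [13, 11, 12]
r1 m[φ1→E] = [16, 14, 6]
r1 m[φ2→K] = [10, 15, 18]
r1 m[φ2→M] = [7, 14, 22]
r1 m[φ3→E] = [6, 4, 4]
r1 m[φ4→M] = [7, 2, 2]
r1 m[φ5→E] = [5, 8, 4]
r1 m[φ6→K] = [6, 6, 3]
r1 m[K→φ0] = [1, 1, 1]
r1 m[K→φ1] = [1, 1, 1]
r1 m[K→φ2] = [1, 1, 1]
r1 m[K→φ6] = [1, 1, 1]
r1 m[E→φ1] = [1, 1, 1]
r1 m[E→φ3] = [1, 1, 1]
r1 m[E→φ5] = [1, 1, 1]
r1 m[M→φ2] = [1, 1, 1]
r1 m[M→φ4] = [1, 1, 1]
r1 m[Q→φ0] = [1, 1, 1]
r2 m[φ0→K] = [16, 16, 14]
r2 m[φ0→Q] = [18, 17, 11]
r2 m[φ1→K] = [13, 11, 12]
r2 m[φ1→E] = [16, 14, 6]
r2 m[φ2→K] = [10, 15, 18]
r2 m[φ2→M] = [7, 14, 22]
r2 m[φ3→E] = [6, 4, 4]
r2 m[φ4→M] = [7, 2, 2]
r2 m[φ5→E] = [5, 8, 4]
r2 m[φ6→K] = [6, 6, 3]
r2 m[K→φ0] = [780, 990, 648]
r2 m[K→φ1] = [960, 1440, 756]
r2 m[K→φ2] = [1248, 1056, 504]
r2 m[K→φ6] = [2080, 2640, 3024]
r2 m[E→φ1] = [30, 32, 16]
r2 m[E→φ3] = [80, 112, 24]
r2 m[E→φ5] = [96, 56, 24]
r2 m[M→φ2] = [7, 2, 2]
r2 m[M→φ4] = [7, 14, 22]
r2 m[Q→φ0] = [1, 1, 1]
r3 m[φ0→K] = [16, 16, 14]
r3 m[φ0→Q] = [14220, 13674, 9498]
r3 m[φ1→K] = [354, 312, 358]
r3 m[φ1→E] = [16260, 14616, 6516]
r3 m[φ2→K] = [25, 50, 46]
r3 m[φ2→M] = [6480, 10944, 19968]
r3 m[φ3→E] = [6, 4, 4]
r3 m[φ4→M] = [7, 2, 2]
r3 m[φ5→E] = [5, 8, 4]
r3 m[φ6→K] = [6, 6, 3]
r3 m[K→φ0] = [780, 990, 648]
r3 m[K→φ1] = [960, 1440, 756]
r3 m[K→φ2] = [1248, 1056, 504]
r3 m[K→φ6] = [2080, 2640, 3024]
r3 m[E→φ1] = [30, 32, 16]
r3 m[E→φ3] = [80, 112, 24]
r3 m[E→φ5] = [96, 56, 24]
r3 m[M→φ2] = [7, 2, 2]
r3 m[M→φ4] = [7, 14, 22]
r3 m[Q→φ0] = [1, 1, 1]
r4 m[φ0→K] = [16, 16, 14]
r4 m[φ0→Q] = [14220, 13674, 9498]
r4 m[φ1→K] = [354, 312, 358]
r4 m[φ1→E] = [16260, 14616, 6516]
r4 m[φ2→K] = [25, 50, 46]
r4 m[φ2→M] = [6480, 10944, 19968]
r4 m[φ3→E] = [6, 4, 4]
r4 m[φ4→M] = [7, 2, 2]
r4 m[φ5→E] = [5, 8, 4]
r4 m[φ6→K] = [6, 6, 3]
r4 m[K→φ0] = [53100, 93600, 49404]
r4 m[K→φ1] = [2400, 4800, 1932]
r4 m[K→φ2] = [33984, 29952, 15036]
r4 m[K→φ6] = [141600, 249600, 230552]
r4 m[E→φ1] = [30, 32, 16]
r4 m[E→φ3] = [81300, 116928, 26064]
r4 m[E→φ5] = [97560, 58464, 26064]
r4 m[M→φ2] = [7, 2, 2]
r4 m[M→φ4] = [6480, 10944, 19968]
r4 m[Q→φ0] = [1, 1, 1]
r5 m[φ0→K] = [16, 16, 14]
r5 m[φ0→Q] = [1099320, 1156632, 782904]
r5 m[φ1→K] = [354, 312, 358]
r5 m[φ1→E] = [45660, 42792, 18732]
r5 m[φ2→K] = [25, 50, 46]
r5 m[φ2→M] = [183864, 312096, 563808]
r5 m[φ3→E] = [6, 4, 4]
r5 m[φ4→M] = [7, 2, 2]
r5 m[φ5→E] = [5, 8, 4]
r5 m[φ6→K] = [6, 6, 3]
r5 m[K→φ0] = [53100, 93600, 49404]
r5 m[K→φ1] = [2400, 4800, 1932]
r5 m[K→φ2] = [33984, 29952, 15036]
r5 m[K→φ6] = [141600, 249600, 230552]
r5 m[E→φ1] = [30, 32, 16]
r5 m[E→φ3] = [81300, 116928, 26064]
r5 m[E→φ5] = [97560, 58464, 26064]
r5 m[M→φ2] = [7, 2, 2]
r5 m[M→φ4] = [6480, 10944, 19968]
r5 m[Q→φ0] = [1, 1, 1]
r6 m[φ0→K] = [16, 16, 14]
r6 m[φ0→Q] = [1099320, 1156632, 782904]
r6 m[φ1→K] = [354, 312, 358]
r6 m[φ1→E] = [45660, 42792, 18732]
r6 m[φ2→K] = [25, 50, 46]
r6 m[φ2→M] = [183864, 312096, 563808]
r6 m[φ3→E] = [6, 4, 4]
r6 m[φ4→M] = [7, 2, 2]
r6 m[φ5→E] = [5, 8, 4]
r6 m[φ6→K] = [6, 6, 3]
r6 m[K→φ0] = [53100, 93600, 49404]
r6 m[K→φ1] = [2400, 4800, 1932]
r6 m[K→φ2] = [33984, 29952, 15036]
r6 m[K→φ6] = [141600, 249600, 230552]
r6 m[E→φ1] = [30, 32, 16]
r6 m[E→φ3] = [228300, 342336, 74928]
r6 m[E→φ5] = [273960, 171168, 74928]
r6 m[M→φ2] = [7, 2, 2]
r6 m[M→φ4] = [183864, 312096, 563808]
r6 m[Q→φ0] = [1, 1, 1]
r7 m[φ0→K] = [16, 16, 14]
r7 m[φ0→Q] = [1099320, 1156632, 782904]
r7 m[φ1→K] = [354, 312, 358]
r7 m[φ1→E] = [45660, 42792, 18732]
r7 m[φ2→K] = [25, 50, 46]
r7 m[φ2→M] = [183864, 312096, 563808]
r7 m[φ3→E] = [6, 4, 4]
r7 m[φ4→M] = [7, 2, 2]
r7 m[φ5→E] = [5, 8, 4]
r7 m[φ6→K] = [6, 6, 3]
r7 m[K→φ0] = [53100, 93600, 49404]
r7 m[K→φ1] = [2400, 4800, 1932]
r7 m[K→φ2] = [33984, 29952, 15036]
r7 m[K→φ6] = [141600, 249600, 230552]
r7 m[E→φ1] = [30, 32, 16]
r7 m[E→φ3] = [228300, 342336, 74928]
r7 m[E→φ5] = [273960, 171168, 74928]
r7 m[M→φ2] = [7, 2, 2]
r7 m[M→φ4] = [183864, 312096, 563808]
r7 m[Q→φ0] = [1, 1, 1]
fixed point reached at round 7
b[M] = ⊗ incoming = [1287048, 624192, 1127616]

b[M] = [1287048, 624192, 1127616]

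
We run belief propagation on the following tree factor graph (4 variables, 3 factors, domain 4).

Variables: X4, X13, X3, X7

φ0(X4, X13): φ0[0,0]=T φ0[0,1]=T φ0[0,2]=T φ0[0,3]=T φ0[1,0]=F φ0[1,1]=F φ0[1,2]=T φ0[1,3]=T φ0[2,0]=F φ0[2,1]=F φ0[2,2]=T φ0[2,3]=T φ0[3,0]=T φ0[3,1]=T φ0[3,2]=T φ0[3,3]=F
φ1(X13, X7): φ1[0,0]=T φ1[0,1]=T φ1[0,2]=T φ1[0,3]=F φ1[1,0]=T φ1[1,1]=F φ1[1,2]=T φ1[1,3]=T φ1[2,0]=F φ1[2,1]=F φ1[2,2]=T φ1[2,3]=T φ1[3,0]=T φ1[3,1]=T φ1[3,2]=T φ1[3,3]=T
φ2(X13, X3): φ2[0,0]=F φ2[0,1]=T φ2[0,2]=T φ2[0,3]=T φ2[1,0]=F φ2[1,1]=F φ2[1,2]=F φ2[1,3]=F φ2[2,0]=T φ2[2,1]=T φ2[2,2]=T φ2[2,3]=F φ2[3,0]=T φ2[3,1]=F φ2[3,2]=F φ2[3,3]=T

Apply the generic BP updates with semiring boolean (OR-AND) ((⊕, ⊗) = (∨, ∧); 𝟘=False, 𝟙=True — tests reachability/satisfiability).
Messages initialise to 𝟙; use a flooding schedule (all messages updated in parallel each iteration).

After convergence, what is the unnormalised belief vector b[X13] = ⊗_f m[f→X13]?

init: all messages = 𝟙 over 4 values
r1 m[φ0→X4] = [T, T, T, T]
r1 m[φ0→X13] = [T, T, T, T]
r1 m[φ1→X13] = [T, T, T, T]
r1 m[φ1→X7] = [T, T, T, T]
r1 m[φ2→X13] = [T, F, T, T]
r1 m[φ2→X3] = [T, T, T, T]
r1 m[X4→φ0] = [T, T, T, T]
r1 m[X13→φ0] = [T, T, T, T]
r1 m[X13→φ1] = [T, T, T, T]
r1 m[X13→φ2] = [T, T, T, T]
r1 m[X3→φ2] = [T, T, T, T]
r1 m[X7→φ1] = [T, T, T, T]
r2 m[φ0→X4] = [T, T, T, T]
r2 m[φ0→X13] = [T, T, T, T]
r2 m[φ1→X13] = [T, T, T, T]
r2 m[φ1→X7] = [T, T, T, T]
r2 m[φ2→X13] = [T, F, T, T]
r2 m[φ2→X3] = [T, T, T, T]
r2 m[X4→φ0] = [T, T, T, T]
r2 m[X13→φ0] = [T, F, T, T]
r2 m[X13→φ1] = [T, F, T, T]
r2 m[X13→φ2] = [T, T, T, T]
r2 m[X3→φ2] = [T, T, T, T]
r2 m[X7→φ1] = [T, T, T, T]
r3 m[φ0→X4] = [T, T, T, T]
r3 m[φ0→X13] = [T, T, T, T]
r3 m[φ1→X13] = [T, T, T, T]
r3 m[φ1→X7] = [T, T, T, T]
r3 m[φ2→X13] = [T, F, T, T]
r3 m[φ2→X3] = [T, T, T, T]
r3 m[X4→φ0] = [T, T, T, T]
r3 m[X13→φ0] = [T, F, T, T]
r3 m[X13→φ1] = [T, F, T, T]
r3 m[X13→φ2] = [T, T, T, T]
r3 m[X3→φ2] = [T, T, T, T]
r3 m[X7→φ1] = [T, T, T, T]
fixed point reached at round 3
b[X13] = ⊗ incoming = [T, F, T, T]

b[X13] = [T, F, T, T]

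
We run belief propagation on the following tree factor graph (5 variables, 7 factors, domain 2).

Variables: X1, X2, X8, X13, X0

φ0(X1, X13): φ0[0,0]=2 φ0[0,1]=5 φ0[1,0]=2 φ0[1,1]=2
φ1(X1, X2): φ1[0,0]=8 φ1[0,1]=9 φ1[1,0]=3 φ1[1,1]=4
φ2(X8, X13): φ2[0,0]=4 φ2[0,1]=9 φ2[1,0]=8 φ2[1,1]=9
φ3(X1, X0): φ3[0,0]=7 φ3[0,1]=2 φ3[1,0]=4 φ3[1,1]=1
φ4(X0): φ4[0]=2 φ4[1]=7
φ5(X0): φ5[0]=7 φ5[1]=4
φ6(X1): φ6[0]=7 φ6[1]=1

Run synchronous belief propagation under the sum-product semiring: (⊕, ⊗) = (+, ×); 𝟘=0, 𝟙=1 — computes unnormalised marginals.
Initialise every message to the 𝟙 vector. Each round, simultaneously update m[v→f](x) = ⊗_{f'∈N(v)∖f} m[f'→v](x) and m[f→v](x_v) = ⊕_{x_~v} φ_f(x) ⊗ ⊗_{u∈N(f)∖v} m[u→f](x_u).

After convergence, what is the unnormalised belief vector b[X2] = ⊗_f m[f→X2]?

init: all messages = 𝟙 over 2 values
r1 m[φ0→X1] = [7, 4]
r1 m[φ0→X13] = [4, 7]
r1 m[φ1→X1] = [17, 7]
r1 m[φ1→X2] = [11, 13]
r1 m[φ2→X8] = [13, 17]
r1 m[φ2→X13] = [12, 18]
r1 m[φ3→X1] = [9, 5]
r1 m[φ3→X0] = [11, 3]
r1 m[φ4→X0] = [2, 7]
r1 m[φ5→X0] = [7, 4]
r1 m[φ6→X1] = [7, 1]
r1 m[X1→φ0] = [1, 1]
r1 m[X1→φ1] = [1, 1]
r1 m[X1→φ3] = [1, 1]
r1 m[X1→φ6] = [1, 1]
r1 m[X2→φ1] = [1, 1]
r1 m[X8→φ2] = [1, 1]
r1 m[X13→φ0] = [1, 1]
r1 m[X13→φ2] = [1, 1]
r1 m[X0→φ3] = [1, 1]
r1 m[X0→φ4] = [1, 1]
r1 m[X0→φ5] = [1, 1]
r2 m[φ0→X1] = [7, 4]
r2 m[φ0→X13] = [4, 7]
r2 m[φ1→X1] = [17, 7]
r2 m[φ1→X2] = [11, 13]
r2 m[φ2→X8] = [13, 17]
r2 m[φ2→X13] = [12, 18]
r2 m[φ3→X1] = [9, 5]
r2 m[φ3→X0] = [11, 3]
r2 m[φ4→X0] = [2, 7]
r2 m[φ5→X0] = [7, 4]
r2 m[φ6→X1] = [7, 1]
r2 m[X1→φ0] = [1071, 35]
r2 m[X1→φ1] = [441, 20]
r2 m[X1→φ3] = [833, 28]
r2 m[X1→φ6] = [1071, 140]
r2 m[X2→φ1] = [1, 1]
r2 m[X8→φ2] = [1, 1]
r2 m[X13→φ0] = [12, 18]
r2 m[X13→φ2] = [4, 7]
r2 m[X0→φ3] = [14, 28]
r2 m[X0→φ4] = [77, 12]
r2 m[X0→φ5] = [22, 21]
r3 m[φ0→X1] = [114, 60]
r3 m[φ0→X13] = [2212, 5425]
r3 m[φ1→X1] = [17, 7]
r3 m[φ1→X2] = [3588, 4049]
r3 m[φ2→X8] = [79, 95]
r3 m[φ2→X13] = [12, 18]
r3 m[φ3→X1] = [154, 84]
r3 m[φ3→X0] = [5943, 1694]
r3 m[φ4→X0] = [2, 7]
r3 m[φ5→X0] = [7, 4]
r3 m[φ6→X1] = [7, 1]
r3 m[X1→φ0] = [1071, 35]
r3 m[X1→φ1] = [441, 20]
r3 m[X1→φ3] = [833, 28]
r3 m[X1→φ6] = [1071, 140]
r3 m[X2→φ1] = [1, 1]
r3 m[X8→φ2] = [1, 1]
r3 m[X13→φ0] = [12, 18]
r3 m[X13→φ2] = [4, 7]
r3 m[X0→φ3] = [14, 28]
r3 m[X0→φ4] = [77, 12]
r3 m[X0→φ5] = [22, 21]
r4 m[φ0→X1] = [114, 60]
r4 m[φ0→X13] = [2212, 5425]
r4 m[φ1→X1] = [17, 7]
r4 m[φ1→X2] = [3588, 4049]
r4 m[φ2→X8] = [79, 95]
r4 m[φ2→X13] = [12, 18]
r4 m[φ3→X1] = [154, 84]
r4 m[φ3→X0] = [5943, 1694]
r4 m[φ4→X0] = [2, 7]
r4 m[φ5→X0] = [7, 4]
r4 m[φ6→X1] = [7, 1]
r4 m[X1→φ0] = [18326, 588]
r4 m[X1→φ1] = [122892, 5040]
r4 m[X1→φ3] = [13566, 420]
r4 m[X1→φ6] = [298452, 35280]
r4 m[X2→φ1] = [1, 1]
r4 m[X8→φ2] = [1, 1]
r4 m[X13→φ0] = [12, 18]
r4 m[X13→φ2] = [2212, 5425]
r4 m[X0→φ3] = [14, 28]
r4 m[X0→φ4] = [41601, 6776]
r4 m[X0→φ5] = [11886, 11858]
r5 m[φ0→X1] = [114, 60]
r5 m[φ0→X13] = [37828, 92806]
r5 m[φ1→X1] = [17, 7]
r5 m[φ1→X2] = [998256, 1126188]
r5 m[φ2→X8] = [57673, 66521]
r5 m[φ2→X13] = [12, 18]
r5 m[φ3→X1] = [154, 84]
r5 m[φ3→X0] = [96642, 27552]
r5 m[φ4→X0] = [2, 7]
r5 m[φ5→X0] = [7, 4]
r5 m[φ6→X1] = [7, 1]
r5 m[X1→φ0] = [18326, 588]
r5 m[X1→φ1] = [122892, 5040]
r5 m[X1→φ3] = [13566, 420]
r5 m[X1→φ6] = [298452, 35280]
r5 m[X2→φ1] = [1, 1]
r5 m[X8→φ2] = [1, 1]
r5 m[X13→φ0] = [12, 18]
r5 m[X13→φ2] = [2212, 5425]
r5 m[X0→φ3] = [14, 28]
r5 m[X0→φ4] = [41601, 6776]
r5 m[X0→φ5] = [11886, 11858]
r6 m[φ0→X1] = [114, 60]
r6 m[φ0→X13] = [37828, 92806]
r6 m[φ1→X1] = [17, 7]
r6 m[φ1→X2] = [998256, 1126188]
r6 m[φ2→X8] = [57673, 66521]
r6 m[φ2→X13] = [12, 18]
r6 m[φ3→X1] = [154, 84]
r6 m[φ3→X0] = [96642, 27552]
r6 m[φ4→X0] = [2, 7]
r6 m[φ5→X0] = [7, 4]
r6 m[φ6→X1] = [7, 1]
r6 m[X1→φ0] = [18326, 588]
r6 m[X1→φ1] = [122892, 5040]
r6 m[X1→φ3] = [13566, 420]
r6 m[X1→φ6] = [298452, 35280]
r6 m[X2→φ1] = [1, 1]
r6 m[X8→φ2] = [1, 1]
r6 m[X13→φ0] = [12, 18]
r6 m[X13→φ2] = [37828, 92806]
r6 m[X0→φ3] = [14, 28]
r6 m[X0→φ4] = [676494, 110208]
r6 m[X0→φ5] = [193284, 192864]
r7 m[φ0→X1] = [114, 60]
r7 m[φ0→X13] = [37828, 92806]
r7 m[φ1→X1] = [17, 7]
r7 m[φ1→X2] = [998256, 1126188]
r7 m[φ2→X8] = [986566, 1137878]
r7 m[φ2→X13] = [12, 18]
r7 m[φ3→X1] = [154, 84]
r7 m[φ3→X0] = [96642, 27552]
r7 m[φ4→X0] = [2, 7]
r7 m[φ5→X0] = [7, 4]
r7 m[φ6→X1] = [7, 1]
r7 m[X1→φ0] = [18326, 588]
r7 m[X1→φ1] = [122892, 5040]
r7 m[X1→φ3] = [13566, 420]
r7 m[X1→φ6] = [298452, 35280]
r7 m[X2→φ1] = [1, 1]
r7 m[X8→φ2] = [1, 1]
r7 m[X13→φ0] = [12, 18]
r7 m[X13→φ2] = [37828, 92806]
r7 m[X0→φ3] = [14, 28]
r7 m[X0→φ4] = [676494, 110208]
r7 m[X0→φ5] = [193284, 192864]
r8 m[φ0→X1] = [114, 60]
r8 m[φ0→X13] = [37828, 92806]
r8 m[φ1→X1] = [17, 7]
r8 m[φ1→X2] = [998256, 1126188]
r8 m[φ2→X8] = [986566, 1137878]
r8 m[φ2→X13] = [12, 18]
r8 m[φ3→X1] = [154, 84]
r8 m[φ3→X0] = [96642, 27552]
r8 m[φ4→X0] = [2, 7]
r8 m[φ5→X0] = [7, 4]
r8 m[φ6→X1] = [7, 1]
r8 m[X1→φ0] = [18326, 588]
r8 m[X1→φ1] = [122892, 5040]
r8 m[X1→φ3] = [13566, 420]
r8 m[X1→φ6] = [298452, 35280]
r8 m[X2→φ1] = [1, 1]
r8 m[X8→φ2] = [1, 1]
r8 m[X13→φ0] = [12, 18]
r8 m[X13→φ2] = [37828, 92806]
r8 m[X0→φ3] = [14, 28]
r8 m[X0→φ4] = [676494, 110208]
r8 m[X0→φ5] = [193284, 192864]
fixed point reached at round 8
b[X2] = ⊗ incoming = [998256, 1126188]

b[X2] = [998256, 1126188]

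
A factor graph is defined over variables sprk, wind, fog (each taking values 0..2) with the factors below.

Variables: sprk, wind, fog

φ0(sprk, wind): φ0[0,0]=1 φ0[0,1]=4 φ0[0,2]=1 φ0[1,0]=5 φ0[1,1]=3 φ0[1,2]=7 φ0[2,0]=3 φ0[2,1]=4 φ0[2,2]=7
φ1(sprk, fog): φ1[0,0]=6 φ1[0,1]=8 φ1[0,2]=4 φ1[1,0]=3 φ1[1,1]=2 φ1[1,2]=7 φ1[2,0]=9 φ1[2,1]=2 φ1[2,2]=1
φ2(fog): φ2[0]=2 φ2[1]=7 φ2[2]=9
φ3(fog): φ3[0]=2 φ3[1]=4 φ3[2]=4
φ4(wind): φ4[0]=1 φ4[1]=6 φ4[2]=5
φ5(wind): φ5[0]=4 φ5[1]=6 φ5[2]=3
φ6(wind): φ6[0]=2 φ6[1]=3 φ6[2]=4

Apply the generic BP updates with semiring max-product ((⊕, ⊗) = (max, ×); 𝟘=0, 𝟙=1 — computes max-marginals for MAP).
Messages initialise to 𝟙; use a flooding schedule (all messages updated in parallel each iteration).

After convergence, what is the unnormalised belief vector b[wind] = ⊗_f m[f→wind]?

init: all messages = 𝟙 over 3 values
r1 m[φ0→sprk] = [4, 7, 7]
r1 m[φ0→wind] = [5, 4, 7]
r1 m[φ1→sprk] = [8, 7, 9]
r1 m[φ1→fog] = [9, 8, 7]
r1 m[φ2→fog] = [2, 7, 9]
r1 m[φ3→fog] = [2, 4, 4]
r1 m[φ4→wind] = [1, 6, 5]
r1 m[φ5→wind] = [4, 6, 3]
r1 m[φ6→wind] = [2, 3, 4]
r1 m[sprk→φ0] = [1, 1, 1]
r1 m[sprk→φ1] = [1, 1, 1]
r1 m[wind→φ0] = [1, 1, 1]
r1 m[wind→φ4] = [1, 1, 1]
r1 m[wind→φ5] = [1, 1, 1]
r1 m[wind→φ6] = [1, 1, 1]
r1 m[fog→φ1] = [1, 1, 1]
r1 m[fog→φ2] = [1, 1, 1]
r1 m[fog→φ3] = [1, 1, 1]
r2 m[φ0→sprk] = [4, 7, 7]
r2 m[φ0→wind] = [5, 4, 7]
r2 m[φ1→sprk] = [8, 7, 9]
r2 m[φ1→fog] = [9, 8, 7]
r2 m[φ2→fog] = [2, 7, 9]
r2 m[φ3→fog] = [2, 4, 4]
r2 m[φ4→wind] = [1, 6, 5]
r2 m[φ5→wind] = [4, 6, 3]
r2 m[φ6→wind] = [2, 3, 4]
r2 m[sprk→φ0] = [8, 7, 9]
r2 m[sprk→φ1] = [4, 7, 7]
r2 m[wind→φ0] = [8, 108, 60]
r2 m[wind→φ4] = [40, 72, 84]
r2 m[wind→φ5] = [10, 72, 140]
r2 m[wind→φ6] = [20, 144, 105]
r2 m[fog→φ1] = [4, 28, 36]
r2 m[fog→φ2] = [18, 32, 28]
r2 m[fog→φ3] = [18, 56, 63]
r3 m[φ0→sprk] = [432, 420, 432]
r3 m[φ0→wind] = [35, 36, 63]
r3 m[φ1→sprk] = [224, 252, 56]
r3 m[φ1→fog] = [63, 32, 49]
r3 m[φ2→fog] = [2, 7, 9]
r3 m[φ3→fog] = [2, 4, 4]
r3 m[φ4→wind] = [1, 6, 5]
r3 m[φ5→wind] = [4, 6, 3]
r3 m[φ6→wind] = [2, 3, 4]
r3 m[sprk→φ0] = [8, 7, 9]
r3 m[sprk→φ1] = [4, 7, 7]
r3 m[wind→φ0] = [8, 108, 60]
r3 m[wind→φ4] = [40, 72, 84]
r3 m[wind→φ5] = [10, 72, 140]
r3 m[wind→φ6] = [20, 144, 105]
r3 m[fog→φ1] = [4, 28, 36]
r3 m[fog→φ2] = [18, 32, 28]
r3 m[fog→φ3] = [18, 56, 63]
r4 m[φ0→sprk] = [432, 420, 432]
r4 m[φ0→wind] = [35, 36, 63]
r4 m[φ1→sprk] = [224, 252, 56]
r4 m[φ1→fog] = [63, 32, 49]
r4 m[φ2→fog] = [2, 7, 9]
r4 m[φ3→fog] = [2, 4, 4]
r4 m[φ4→wind] = [1, 6, 5]
r4 m[φ5→wind] = [4, 6, 3]
r4 m[φ6→wind] = [2, 3, 4]
r4 m[sprk→φ0] = [224, 252, 56]
r4 m[sprk→φ1] = [432, 420, 432]
r4 m[wind→φ0] = [8, 108, 60]
r4 m[wind→φ4] = [280, 648, 756]
r4 m[wind→φ5] = [70, 648, 1260]
r4 m[wind→φ6] = [140, 1296, 945]
r4 m[fog→φ1] = [4, 28, 36]
r4 m[fog→φ2] = [126, 128, 196]
r4 m[fog→φ3] = [126, 224, 441]
r5 m[φ0→sprk] = [432, 420, 432]
r5 m[φ0→wind] = [1260, 896, 1764]
r5 m[φ1→sprk] = [224, 252, 56]
r5 m[φ1→fog] = [3888, 3456, 2940]
r5 m[φ2→fog] = [2, 7, 9]
r5 m[φ3→fog] = [2, 4, 4]
r5 m[φ4→wind] = [1, 6, 5]
r5 m[φ5→wind] = [4, 6, 3]
r5 m[φ6→wind] = [2, 3, 4]
r5 m[sprk→φ0] = [224, 252, 56]
r5 m[sprk→φ1] = [432, 420, 432]
r5 m[wind→φ0] = [8, 108, 60]
r5 m[wind→φ4] = [280, 648, 756]
r5 m[wind→φ5] = [70, 648, 1260]
r5 m[wind→φ6] = [140, 1296, 945]
r5 m[fog→φ1] = [4, 28, 36]
r5 m[fog→φ2] = [126, 128, 196]
r5 m[fog→φ3] = [126, 224, 441]
r6 m[φ0→sprk] = [432, 420, 432]
r6 m[φ0→wind] = [1260, 896, 1764]
r6 m[φ1→sprk] = [224, 252, 56]
r6 m[φ1→fog] = [3888, 3456, 2940]
r6 m[φ2→fog] = [2, 7, 9]
r6 m[φ3→fog] = [2, 4, 4]
r6 m[φ4→wind] = [1, 6, 5]
r6 m[φ5→wind] = [4, 6, 3]
r6 m[φ6→wind] = [2, 3, 4]
r6 m[sprk→φ0] = [224, 252, 56]
r6 m[sprk→φ1] = [432, 420, 432]
r6 m[wind→φ0] = [8, 108, 60]
r6 m[wind→φ4] = [10080, 16128, 21168]
r6 m[wind→φ5] = [2520, 16128, 35280]
r6 m[wind→φ6] = [5040, 32256, 26460]
r6 m[fog→φ1] = [4, 28, 36]
r6 m[fog→φ2] = [7776, 13824, 11760]
r6 m[fog→φ3] = [7776, 24192, 26460]
r7 m[φ0→sprk] = [432, 420, 432]
r7 m[φ0→wind] = [1260, 896, 1764]
r7 m[φ1→sprk] = [224, 252, 56]
r7 m[φ1→fog] = [3888, 3456, 2940]
r7 m[φ2→fog] = [2, 7, 9]
r7 m[φ3→fog] = [2, 4, 4]
r7 m[φ4→wind] = [1, 6, 5]
r7 m[φ5→wind] = [4, 6, 3]
r7 m[φ6→wind] = [2, 3, 4]
r7 m[sprk→φ0] = [224, 252, 56]
r7 m[sprk→φ1] = [432, 420, 432]
r7 m[wind→φ0] = [8, 108, 60]
r7 m[wind→φ4] = [10080, 16128, 21168]
r7 m[wind→φ5] = [2520, 16128, 35280]
r7 m[wind→φ6] = [5040, 32256, 26460]
r7 m[fog→φ1] = [4, 28, 36]
r7 m[fog→φ2] = [7776, 13824, 11760]
r7 m[fog→φ3] = [7776, 24192, 26460]
fixed point reached at round 7
b[wind] = ⊗ incoming = [10080, 96768, 105840]

b[wind] = [10080, 96768, 105840]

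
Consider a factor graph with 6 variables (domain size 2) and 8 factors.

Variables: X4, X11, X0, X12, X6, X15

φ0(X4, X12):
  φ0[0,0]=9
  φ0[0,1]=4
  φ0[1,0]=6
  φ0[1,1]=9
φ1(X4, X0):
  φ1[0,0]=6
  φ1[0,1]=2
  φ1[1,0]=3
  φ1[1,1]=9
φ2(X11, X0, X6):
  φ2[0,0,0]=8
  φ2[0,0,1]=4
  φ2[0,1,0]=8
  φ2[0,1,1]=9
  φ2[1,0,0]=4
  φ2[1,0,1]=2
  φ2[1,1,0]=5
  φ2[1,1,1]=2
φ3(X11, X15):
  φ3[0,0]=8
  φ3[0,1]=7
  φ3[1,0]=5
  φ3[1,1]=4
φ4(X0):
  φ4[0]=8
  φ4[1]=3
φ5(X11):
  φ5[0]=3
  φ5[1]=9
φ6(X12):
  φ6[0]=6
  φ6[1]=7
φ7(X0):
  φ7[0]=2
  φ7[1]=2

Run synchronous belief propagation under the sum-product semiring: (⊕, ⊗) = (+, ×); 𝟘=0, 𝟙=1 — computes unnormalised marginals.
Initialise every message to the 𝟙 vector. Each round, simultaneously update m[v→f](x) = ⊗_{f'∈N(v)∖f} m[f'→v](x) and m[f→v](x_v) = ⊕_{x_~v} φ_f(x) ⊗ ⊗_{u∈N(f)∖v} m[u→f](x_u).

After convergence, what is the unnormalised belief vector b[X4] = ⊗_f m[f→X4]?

init: all messages = 𝟙 over 2 values
r1 m[φ0→X4] = [13, 15]
r1 m[φ0→X12] = [15, 13]
r1 m[φ1→X4] = [8, 12]
r1 m[φ1→X0] = [9, 11]
r1 m[φ2→X11] = [29, 13]
r1 m[φ2→X0] = [18, 24]
r1 m[φ2→X6] = [25, 17]
r1 m[φ3→X11] = [15, 9]
r1 m[φ3→X15] = [13, 11]
r1 m[φ4→X0] = [8, 3]
r1 m[φ5→X11] = [3, 9]
r1 m[φ6→X12] = [6, 7]
r1 m[φ7→X0] = [2, 2]
r1 m[X4→φ0] = [1, 1]
r1 m[X4→φ1] = [1, 1]
r1 m[X11→φ2] = [1, 1]
r1 m[X11→φ3] = [1, 1]
r1 m[X11→φ5] = [1, 1]
r1 m[X0→φ1] = [1, 1]
r1 m[X0→φ2] = [1, 1]
r1 m[X0→φ4] = [1, 1]
r1 m[X0→φ7] = [1, 1]
r1 m[X12→φ0] = [1, 1]
r1 m[X12→φ6] = [1, 1]
r1 m[X6→φ2] = [1, 1]
r1 m[X15→φ3] = [1, 1]
r2 m[φ0→X4] = [13, 15]
r2 m[φ0→X12] = [15, 13]
r2 m[φ1→X4] = [8, 12]
r2 m[φ1→X0] = [9, 11]
r2 m[φ2→X11] = [29, 13]
r2 m[φ2→X0] = [18, 24]
r2 m[φ2→X6] = [25, 17]
r2 m[φ3→X11] = [15, 9]
r2 m[φ3→X15] = [13, 11]
r2 m[φ4→X0] = [8, 3]
r2 m[φ5→X11] = [3, 9]
r2 m[φ6→X12] = [6, 7]
r2 m[φ7→X0] = [2, 2]
r2 m[X4→φ0] = [8, 12]
r2 m[X4→φ1] = [13, 15]
r2 m[X11→φ2] = [45, 81]
r2 m[X11→φ3] = [87, 117]
r2 m[X11→φ5] = [435, 117]
r2 m[X0→φ1] = [288, 144]
r2 m[X0→φ2] = [144, 66]
r2 m[X0→φ4] = [324, 528]
r2 m[X0→φ7] = [1296, 792]
r2 m[X12→φ0] = [6, 7]
r2 m[X12→φ6] = [15, 13]
r2 m[X6→φ2] = [1, 1]
r2 m[X15→φ3] = [1, 1]
r3 m[φ0→X4] = [82, 99]
r3 m[φ0→X12] = [144, 140]
r3 m[φ1→X4] = [2016, 2160]
r3 m[φ1→X0] = [123, 161]
r3 m[φ2→X11] = [2850, 1326]
r3 m[φ2→X0] = [1026, 1332]
r3 m[φ2→X6] = [148986, 86670]
r3 m[φ3→X11] = [15, 9]
r3 m[φ3→X15] = [1281, 1077]
r3 m[φ4→X0] = [8, 3]
r3 m[φ5→X11] = [3, 9]
r3 m[φ6→X12] = [6, 7]
r3 m[φ7→X0] = [2, 2]
r3 m[X4→φ0] = [8, 12]
r3 m[X4→φ1] = [13, 15]
r3 m[X11→φ2] = [45, 81]
r3 m[X11→φ3] = [87, 117]
r3 m[X11→φ5] = [435, 117]
r3 m[X0→φ1] = [288, 144]
r3 m[X0→φ2] = [144, 66]
r3 m[X0→φ4] = [324, 528]
r3 m[X0→φ7] = [1296, 792]
r3 m[X12→φ0] = [6, 7]
r3 m[X12→φ6] = [15, 13]
r3 m[X6→φ2] = [1, 1]
r3 m[X15→φ3] = [1, 1]
r4 m[φ0→X4] = [82, 99]
r4 m[φ0→X12] = [144, 140]
r4 m[φ1→X4] = [2016, 2160]
r4 m[φ1→X0] = [123, 161]
r4 m[φ2→X11] = [2850, 1326]
r4 m[φ2→X0] = [1026, 1332]
r4 m[φ2→X6] = [148986, 86670]
r4 m[φ3→X11] = [15, 9]
r4 m[φ3→X15] = [1281, 1077]
r4 m[φ4→X0] = [8, 3]
r4 m[φ5→X11] = [3, 9]
r4 m[φ6→X12] = [6, 7]
r4 m[φ7→X0] = [2, 2]
r4 m[X4→φ0] = [2016, 2160]
r4 m[X4→φ1] = [82, 99]
r4 m[X11→φ2] = [45, 81]
r4 m[X11→φ3] = [8550, 11934]
r4 m[X11→φ5] = [42750, 11934]
r4 m[X0→φ1] = [16416, 7992]
r4 m[X0→φ2] = [1968, 966]
r4 m[X0→φ4] = [252396, 428904]
r4 m[X0→φ7] = [1009584, 643356]
r4 m[X12→φ0] = [6, 7]
r4 m[X12→φ6] = [144, 140]
r4 m[X6→φ2] = [1, 1]
r4 m[X15→φ3] = [1, 1]
r5 m[φ0→X4] = [82, 99]
r5 m[φ0→X12] = [31104, 27504]
r5 m[φ1→X4] = [114480, 121176]
r5 m[φ1→X0] = [789, 1055]
r5 m[φ2→X11] = [40038, 18570]
r5 m[φ2→X0] = [1026, 1332]
r5 m[φ2→X6] = [2085102, 1220778]
r5 m[φ3→X11] = [15, 9]
r5 m[φ3→X15] = [128070, 107586]
r5 m[φ4→X0] = [8, 3]
r5 m[φ5→X11] = [3, 9]
r5 m[φ6→X12] = [6, 7]
r5 m[φ7→X0] = [2, 2]
r5 m[X4→φ0] = [2016, 2160]
r5 m[X4→φ1] = [82, 99]
r5 m[X11→φ2] = [45, 81]
r5 m[X11→φ3] = [8550, 11934]
r5 m[X11→φ5] = [42750, 11934]
r5 m[X0→φ1] = [16416, 7992]
r5 m[X0→φ2] = [1968, 966]
r5 m[X0→φ4] = [252396, 428904]
r5 m[X0→φ7] = [1009584, 643356]
r5 m[X12→φ0] = [6, 7]
r5 m[X12→φ6] = [144, 140]
r5 m[X6→φ2] = [1, 1]
r5 m[X15→φ3] = [1, 1]
r6 m[φ0→X4] = [82, 99]
r6 m[φ0→X12] = [31104, 27504]
r6 m[φ1→X4] = [114480, 121176]
r6 m[φ1→X0] = [789, 1055]
r6 m[φ2→X11] = [40038, 18570]
r6 m[φ2→X0] = [1026, 1332]
r6 m[φ2→X6] = [2085102, 1220778]
r6 m[φ3→X11] = [15, 9]
r6 m[φ3→X15] = [128070, 107586]
r6 m[φ4→X0] = [8, 3]
r6 m[φ5→X11] = [3, 9]
r6 m[φ6→X12] = [6, 7]
r6 m[φ7→X0] = [2, 2]
r6 m[X4→φ0] = [114480, 121176]
r6 m[X4→φ1] = [82, 99]
r6 m[X11→φ2] = [45, 81]
r6 m[X11→φ3] = [120114, 167130]
r6 m[X11→φ5] = [600570, 167130]
r6 m[X0→φ1] = [16416, 7992]
r6 m[X0→φ2] = [12624, 6330]
r6 m[X0→φ4] = [1619028, 2810520]
r6 m[X0→φ7] = [6476112, 4215780]
r6 m[X12→φ0] = [6, 7]
r6 m[X12→φ6] = [31104, 27504]
r6 m[X6→φ2] = [1, 1]
r6 m[X15→φ3] = [1, 1]
r7 m[φ0→X4] = [82, 99]
r7 m[φ0→X12] = [1757376, 1548504]
r7 m[φ1→X4] = [114480, 121176]
r7 m[φ1→X0] = [789, 1055]
r7 m[φ2→X11] = [259098, 120054]
r7 m[φ2→X0] = [1026, 1332]
r7 m[φ2→X6] = [13477266, 7906518]
r7 m[φ3→X11] = [15, 9]
r7 m[φ3→X15] = [1796562, 1509318]
r7 m[φ4→X0] = [8, 3]
r7 m[φ5→X11] = [3, 9]
r7 m[φ6→X12] = [6, 7]
r7 m[φ7→X0] = [2, 2]
r7 m[X4→φ0] = [114480, 121176]
r7 m[X4→φ1] = [82, 99]
r7 m[X11→φ2] = [45, 81]
r7 m[X11→φ3] = [120114, 167130]
r7 m[X11→φ5] = [600570, 167130]
r7 m[X0→φ1] = [16416, 7992]
r7 m[X0→φ2] = [12624, 6330]
r7 m[X0→φ4] = [1619028, 2810520]
r7 m[X0→φ7] = [6476112, 4215780]
r7 m[X12→φ0] = [6, 7]
r7 m[X12→φ6] = [31104, 27504]
r7 m[X6→φ2] = [1, 1]
r7 m[X15→φ3] = [1, 1]
r8 m[φ0→X4] = [82, 99]
r8 m[φ0→X12] = [1757376, 1548504]
r8 m[φ1→X4] = [114480, 121176]
r8 m[φ1→X0] = [789, 1055]
r8 m[φ2→X11] = [259098, 120054]
r8 m[φ2→X0] = [1026, 1332]
r8 m[φ2→X6] = [13477266, 7906518]
r8 m[φ3→X11] = [15, 9]
r8 m[φ3→X15] = [1796562, 1509318]
r8 m[φ4→X0] = [8, 3]
r8 m[φ5→X11] = [3, 9]
r8 m[φ6→X12] = [6, 7]
r8 m[φ7→X0] = [2, 2]
r8 m[X4→φ0] = [114480, 121176]
r8 m[X4→φ1] = [82, 99]
r8 m[X11→φ2] = [45, 81]
r8 m[X11→φ3] = [777294, 1080486]
r8 m[X11→φ5] = [3886470, 1080486]
r8 m[X0→φ1] = [16416, 7992]
r8 m[X0→φ2] = [12624, 6330]
r8 m[X0→φ4] = [1619028, 2810520]
r8 m[X0→φ7] = [6476112, 4215780]
r8 m[X12→φ0] = [6, 7]
r8 m[X12→φ6] = [1757376, 1548504]
r8 m[X6→φ2] = [1, 1]
r8 m[X15→φ3] = [1, 1]
r9 m[φ0→X4] = [82, 99]
r9 m[φ0→X12] = [1757376, 1548504]
r9 m[φ1→X4] = [114480, 121176]
r9 m[φ1→X0] = [789, 1055]
r9 m[φ2→X11] = [259098, 120054]
r9 m[φ2→X0] = [1026, 1332]
r9 m[φ2→X6] = [13477266, 7906518]
r9 m[φ3→X11] = [15, 9]
r9 m[φ3→X15] = [11620782, 9763002]
r9 m[φ4→X0] = [8, 3]
r9 m[φ5→X11] = [3, 9]
r9 m[φ6→X12] = [6, 7]
r9 m[φ7→X0] = [2, 2]
r9 m[X4→φ0] = [114480, 121176]
r9 m[X4→φ1] = [82, 99]
r9 m[X11→φ2] = [45, 81]
r9 m[X11→φ3] = [777294, 1080486]
r9 m[X11→φ5] = [3886470, 1080486]
r9 m[X0→φ1] = [16416, 7992]
r9 m[X0→φ2] = [12624, 6330]
r9 m[X0→φ4] = [1619028, 2810520]
r9 m[X0→φ7] = [6476112, 4215780]
r9 m[X12→φ0] = [6, 7]
r9 m[X12→φ6] = [1757376, 1548504]
r9 m[X6→φ2] = [1, 1]
r9 m[X15→φ3] = [1, 1]
r10 m[φ0→X4] = [82, 99]
r10 m[φ0→X12] = [1757376, 1548504]
r10 m[φ1→X4] = [114480, 121176]
r10 m[φ1→X0] = [789, 1055]
r10 m[φ2→X11] = [259098, 120054]
r10 m[φ2→X0] = [1026, 1332]
r10 m[φ2→X6] = [13477266, 7906518]
r10 m[φ3→X11] = [15, 9]
r10 m[φ3→X15] = [11620782, 9763002]
r10 m[φ4→X0] = [8, 3]
r10 m[φ5→X11] = [3, 9]
r10 m[φ6→X12] = [6, 7]
r10 m[φ7→X0] = [2, 2]
r10 m[X4→φ0] = [114480, 121176]
r10 m[X4→φ1] = [82, 99]
r10 m[X11→φ2] = [45, 81]
r10 m[X11→φ3] = [777294, 1080486]
r10 m[X11→φ5] = [3886470, 1080486]
r10 m[X0→φ1] = [16416, 7992]
r10 m[X0→φ2] = [12624, 6330]
r10 m[X0→φ4] = [1619028, 2810520]
r10 m[X0→φ7] = [6476112, 4215780]
r10 m[X12→φ0] = [6, 7]
r10 m[X12→φ6] = [1757376, 1548504]
r10 m[X6→φ2] = [1, 1]
r10 m[X15→φ3] = [1, 1]
fixed point reached at round 10
b[X4] = ⊗ incoming = [9387360, 11996424]

b[X4] = [9387360, 11996424]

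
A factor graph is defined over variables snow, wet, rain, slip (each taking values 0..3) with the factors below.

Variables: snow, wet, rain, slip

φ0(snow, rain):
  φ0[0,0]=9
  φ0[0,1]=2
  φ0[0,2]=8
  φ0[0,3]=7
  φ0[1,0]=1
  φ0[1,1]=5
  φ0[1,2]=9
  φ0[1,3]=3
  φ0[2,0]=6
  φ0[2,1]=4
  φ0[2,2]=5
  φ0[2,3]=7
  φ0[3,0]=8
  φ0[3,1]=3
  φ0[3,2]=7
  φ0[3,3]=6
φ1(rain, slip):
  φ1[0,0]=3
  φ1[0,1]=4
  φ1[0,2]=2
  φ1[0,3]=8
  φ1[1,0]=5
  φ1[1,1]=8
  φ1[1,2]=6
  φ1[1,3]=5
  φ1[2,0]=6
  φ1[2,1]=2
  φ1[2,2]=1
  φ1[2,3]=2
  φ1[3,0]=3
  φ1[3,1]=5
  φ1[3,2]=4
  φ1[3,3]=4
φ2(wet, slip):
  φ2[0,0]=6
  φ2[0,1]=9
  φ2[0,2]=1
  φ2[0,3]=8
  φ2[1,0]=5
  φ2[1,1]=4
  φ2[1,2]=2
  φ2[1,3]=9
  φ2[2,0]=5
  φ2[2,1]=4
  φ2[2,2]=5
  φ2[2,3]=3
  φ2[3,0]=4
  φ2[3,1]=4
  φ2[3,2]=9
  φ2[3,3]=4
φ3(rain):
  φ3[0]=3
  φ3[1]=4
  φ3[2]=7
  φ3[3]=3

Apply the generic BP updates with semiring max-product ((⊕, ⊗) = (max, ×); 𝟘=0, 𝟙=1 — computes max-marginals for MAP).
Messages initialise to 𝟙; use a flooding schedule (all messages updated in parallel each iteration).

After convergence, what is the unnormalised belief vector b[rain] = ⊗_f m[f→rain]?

b[rain] = [1944, 1440, 2268, 945]

init: all messages = 𝟙 over 4 values
r1 m[φ0→snow] = [9, 9, 7, 8]
r1 m[φ0→rain] = [9, 5, 9, 7]
r1 m[φ1→rain] = [8, 8, 6, 5]
r1 m[φ1→slip] = [6, 8, 6, 8]
r1 m[φ2→wet] = [9, 9, 5, 9]
r1 m[φ2→slip] = [6, 9, 9, 9]
r1 m[φ3→rain] = [3, 4, 7, 3]
r1 m[snow→φ0] = [1, 1, 1, 1]
r1 m[wet→φ2] = [1, 1, 1, 1]
r1 m[rain→φ0] = [1, 1, 1, 1]
r1 m[rain→φ1] = [1, 1, 1, 1]
r1 m[rain→φ3] = [1, 1, 1, 1]
r1 m[slip→φ1] = [1, 1, 1, 1]
r1 m[slip→φ2] = [1, 1, 1, 1]
r2 m[φ0→snow] = [9, 9, 7, 8]
r2 m[φ0→rain] = [9, 5, 9, 7]
r2 m[φ1→rain] = [8, 8, 6, 5]
r2 m[φ1→slip] = [6, 8, 6, 8]
r2 m[φ2→wet] = [9, 9, 5, 9]
r2 m[φ2→slip] = [6, 9, 9, 9]
r2 m[φ3→rain] = [3, 4, 7, 3]
r2 m[snow→φ0] = [1, 1, 1, 1]
r2 m[wet→φ2] = [1, 1, 1, 1]
r2 m[rain→φ0] = [24, 32, 42, 15]
r2 m[rain→φ1] = [27, 20, 63, 21]
r2 m[rain→φ3] = [72, 40, 54, 35]
r2 m[slip→φ1] = [6, 9, 9, 9]
r2 m[slip→φ2] = [6, 8, 6, 8]
r3 m[φ0→snow] = [336, 378, 210, 294]
r3 m[φ0→rain] = [9, 5, 9, 7]
r3 m[φ1→rain] = [72, 72, 36, 45]
r3 m[φ1→slip] = [378, 160, 120, 216]
r3 m[φ2→wet] = [72, 72, 32, 54]
r3 m[φ2→slip] = [6, 9, 9, 9]
r3 m[φ3→rain] = [3, 4, 7, 3]
r3 m[snow→φ0] = [1, 1, 1, 1]
r3 m[wet→φ2] = [1, 1, 1, 1]
r3 m[rain→φ0] = [24, 32, 42, 15]
r3 m[rain→φ1] = [27, 20, 63, 21]
r3 m[rain→φ3] = [72, 40, 54, 35]
r3 m[slip→φ1] = [6, 9, 9, 9]
r3 m[slip→φ2] = [6, 8, 6, 8]
r4 m[φ0→snow] = [336, 378, 210, 294]
r4 m[φ0→rain] = [9, 5, 9, 7]
r4 m[φ1→rain] = [72, 72, 36, 45]
r4 m[φ1→slip] = [378, 160, 120, 216]
r4 m[φ2→wet] = [72, 72, 32, 54]
r4 m[φ2→slip] = [6, 9, 9, 9]
r4 m[φ3→rain] = [3, 4, 7, 3]
r4 m[snow→φ0] = [1, 1, 1, 1]
r4 m[wet→φ2] = [1, 1, 1, 1]
r4 m[rain→φ0] = [216, 288, 252, 135]
r4 m[rain→φ1] = [27, 20, 63, 21]
r4 m[rain→φ3] = [648, 360, 324, 315]
r4 m[slip→φ1] = [6, 9, 9, 9]
r4 m[slip→φ2] = [378, 160, 120, 216]
r5 m[φ0→snow] = [2016, 2268, 1296, 1764]
r5 m[φ0→rain] = [9, 5, 9, 7]
r5 m[φ1→rain] = [72, 72, 36, 45]
r5 m[φ1→slip] = [378, 160, 120, 216]
r5 m[φ2→wet] = [2268, 1944, 1890, 1512]
r5 m[φ2→slip] = [6, 9, 9, 9]
r5 m[φ3→rain] = [3, 4, 7, 3]
r5 m[snow→φ0] = [1, 1, 1, 1]
r5 m[wet→φ2] = [1, 1, 1, 1]
r5 m[rain→φ0] = [216, 288, 252, 135]
r5 m[rain→φ1] = [27, 20, 63, 21]
r5 m[rain→φ3] = [648, 360, 324, 315]
r5 m[slip→φ1] = [6, 9, 9, 9]
r5 m[slip→φ2] = [378, 160, 120, 216]
r6 m[φ0→snow] = [2016, 2268, 1296, 1764]
r6 m[φ0→rain] = [9, 5, 9, 7]
r6 m[φ1→rain] = [72, 72, 36, 45]
r6 m[φ1→slip] = [378, 160, 120, 216]
r6 m[φ2→wet] = [2268, 1944, 1890, 1512]
r6 m[φ2→slip] = [6, 9, 9, 9]
r6 m[φ3→rain] = [3, 4, 7, 3]
r6 m[snow→φ0] = [1, 1, 1, 1]
r6 m[wet→φ2] = [1, 1, 1, 1]
r6 m[rain→φ0] = [216, 288, 252, 135]
r6 m[rain→φ1] = [27, 20, 63, 21]
r6 m[rain→φ3] = [648, 360, 324, 315]
r6 m[slip→φ1] = [6, 9, 9, 9]
r6 m[slip→φ2] = [378, 160, 120, 216]
fixed point reached at round 6
b[rain] = ⊗ incoming = [1944, 1440, 2268, 945]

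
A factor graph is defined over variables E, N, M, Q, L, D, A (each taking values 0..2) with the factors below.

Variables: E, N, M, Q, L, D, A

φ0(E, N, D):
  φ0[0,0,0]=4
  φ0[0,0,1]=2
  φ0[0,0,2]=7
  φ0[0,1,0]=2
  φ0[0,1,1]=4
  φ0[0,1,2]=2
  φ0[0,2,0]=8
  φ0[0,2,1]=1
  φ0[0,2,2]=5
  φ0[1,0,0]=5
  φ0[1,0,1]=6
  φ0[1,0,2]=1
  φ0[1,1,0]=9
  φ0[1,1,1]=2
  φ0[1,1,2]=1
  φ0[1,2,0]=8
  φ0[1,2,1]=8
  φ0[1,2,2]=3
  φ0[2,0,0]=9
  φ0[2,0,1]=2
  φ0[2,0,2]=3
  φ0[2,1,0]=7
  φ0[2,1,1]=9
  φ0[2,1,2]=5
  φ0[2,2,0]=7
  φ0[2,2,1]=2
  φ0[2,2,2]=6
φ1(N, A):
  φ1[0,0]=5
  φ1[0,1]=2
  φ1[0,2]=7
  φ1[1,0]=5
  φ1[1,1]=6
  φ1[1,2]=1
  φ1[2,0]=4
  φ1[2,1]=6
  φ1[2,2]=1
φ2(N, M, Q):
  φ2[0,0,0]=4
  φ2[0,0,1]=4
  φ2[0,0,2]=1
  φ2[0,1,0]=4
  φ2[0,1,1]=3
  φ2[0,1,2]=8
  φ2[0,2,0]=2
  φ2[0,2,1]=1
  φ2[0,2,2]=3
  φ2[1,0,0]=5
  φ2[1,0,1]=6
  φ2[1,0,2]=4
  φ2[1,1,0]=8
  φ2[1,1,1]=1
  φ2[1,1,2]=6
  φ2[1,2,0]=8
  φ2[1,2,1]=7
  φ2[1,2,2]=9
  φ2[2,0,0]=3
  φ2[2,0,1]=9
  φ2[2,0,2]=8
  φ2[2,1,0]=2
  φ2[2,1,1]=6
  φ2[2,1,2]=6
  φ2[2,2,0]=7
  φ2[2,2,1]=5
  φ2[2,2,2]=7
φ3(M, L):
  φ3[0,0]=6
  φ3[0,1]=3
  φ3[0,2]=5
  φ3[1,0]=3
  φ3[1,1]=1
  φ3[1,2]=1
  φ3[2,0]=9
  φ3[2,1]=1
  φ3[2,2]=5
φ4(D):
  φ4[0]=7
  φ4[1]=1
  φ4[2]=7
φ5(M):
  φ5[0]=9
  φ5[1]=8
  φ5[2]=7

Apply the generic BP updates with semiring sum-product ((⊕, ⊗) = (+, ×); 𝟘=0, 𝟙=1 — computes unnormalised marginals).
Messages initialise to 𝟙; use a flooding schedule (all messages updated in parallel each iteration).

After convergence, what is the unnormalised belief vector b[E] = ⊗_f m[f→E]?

init: all messages = 𝟙 over 3 values
r1 m[φ0→E] = [35, 43, 50]
r1 m[φ0→N] = [39, 41, 48]
r1 m[φ0→D] = [59, 36, 33]
r1 m[φ1→N] = [14, 12, 11]
r1 m[φ1→A] = [14, 14, 9]
r1 m[φ2→N] = [30, 54, 53]
r1 m[φ2→M] = [44, 44, 49]
r1 m[φ2→Q] = [43, 42, 52]
r1 m[φ3→M] = [14, 5, 15]
r1 m[φ3→L] = [18, 5, 11]
r1 m[φ4→D] = [7, 1, 7]
r1 m[φ5→M] = [9, 8, 7]
r1 m[E→φ0] = [1, 1, 1]
r1 m[N→φ0] = [1, 1, 1]
r1 m[N→φ1] = [1, 1, 1]
r1 m[N→φ2] = [1, 1, 1]
r1 m[M→φ2] = [1, 1, 1]
r1 m[M→φ3] = [1, 1, 1]
r1 m[M→φ5] = [1, 1, 1]
r1 m[Q→φ2] = [1, 1, 1]
r1 m[L→φ3] = [1, 1, 1]
r1 m[D→φ0] = [1, 1, 1]
r1 m[D→φ4] = [1, 1, 1]
r1 m[A→φ1] = [1, 1, 1]
r2 m[φ0→E] = [35, 43, 50]
r2 m[φ0→N] = [39, 41, 48]
r2 m[φ0→D] = [59, 36, 33]
r2 m[φ1→N] = [14, 12, 11]
r2 m[φ1→A] = [14, 14, 9]
r2 m[φ2→N] = [30, 54, 53]
r2 m[φ2→M] = [44, 44, 49]
r2 m[φ2→Q] = [43, 42, 52]
r2 m[φ3→M] = [14, 5, 15]
r2 m[φ3→L] = [18, 5, 11]
r2 m[φ4→D] = [7, 1, 7]
r2 m[φ5→M] = [9, 8, 7]
r2 m[E→φ0] = [1, 1, 1]
r2 m[N→φ0] = [420, 648, 583]
r2 m[N→φ1] = [1170, 2214, 2544]
r2 m[N→φ2] = [546, 492, 528]
r2 m[M→φ2] = [126, 40, 105]
r2 m[M→φ3] = [396, 352, 343]
r2 m[M→φ5] = [616, 220, 735]
r2 m[Q→φ2] = [1, 1, 1]
r2 m[L→φ3] = [1, 1, 1]
r2 m[D→φ0] = [7, 1, 7]
r2 m[D→φ4] = [59, 36, 33]
r2 m[A→φ1] = [1, 1, 1]
r3 m[φ0→E] = [107552, 116371, 150603]
r3 m[φ0→N] = [213, 197, 270]
r3 m[φ0→D] = [32633, 20333, 17966]
r3 m[φ1→N] = [14, 12, 11]
r3 m[φ1→A] = [27096, 30888, 12948]
r3 m[φ2→N] = [2364, 5010, 5075]
r3 m[φ2→M] = [22854, 22962, 25116]
r3 m[φ2→Q] = [1987788, 2153958, 2293518]
r3 m[φ3→M] = [14, 5, 15]
r3 m[φ3→L] = [6519, 1883, 4047]
r3 m[φ4→D] = [7, 1, 7]
r3 m[φ5→M] = [9, 8, 7]
r3 m[E→φ0] = [1, 1, 1]
r3 m[N→φ0] = [420, 648, 583]
r3 m[N→φ1] = [1170, 2214, 2544]
r3 m[N→φ2] = [546, 492, 528]
r3 m[M→φ2] = [126, 40, 105]
r3 m[M→φ3] = [396, 352, 343]
r3 m[M→φ5] = [616, 220, 735]
r3 m[Q→φ2] = [1, 1, 1]
r3 m[L→φ3] = [1, 1, 1]
r3 m[D→φ0] = [7, 1, 7]
r3 m[D→φ4] = [59, 36, 33]
r3 m[A→φ1] = [1, 1, 1]
r4 m[φ0→E] = [107552, 116371, 150603]
r4 m[φ0→N] = [213, 197, 270]
r4 m[φ0→D] = [32633, 20333, 17966]
r4 m[φ1→N] = [14, 12, 11]
r4 m[φ1→A] = [27096, 30888, 12948]
r4 m[φ2→N] = [2364, 5010, 5075]
r4 m[φ2→M] = [22854, 22962, 25116]
r4 m[φ2→Q] = [1987788, 2153958, 2293518]
r4 m[φ3→M] = [14, 5, 15]
r4 m[φ3→L] = [6519, 1883, 4047]
r4 m[φ4→D] = [7, 1, 7]
r4 m[φ5→M] = [9, 8, 7]
r4 m[E→φ0] = [1, 1, 1]
r4 m[N→φ0] = [33096, 60120, 55825]
r4 m[N→φ1] = [503532, 986970, 1370250]
r4 m[N→φ2] = [2982, 2364, 2970]
r4 m[M→φ2] = [126, 40, 105]
r4 m[M→φ3] = [205686, 183696, 175812]
r4 m[M→φ5] = [319956, 114810, 376740]
r4 m[Q→φ2] = [1, 1, 1]
r4 m[L→φ3] = [1, 1, 1]
r4 m[D→φ0] = [7, 1, 7]
r4 m[D→φ4] = [32633, 20333, 17966]
r4 m[A→φ1] = [1, 1, 1]
r5 m[φ0→E] = [9674324, 10662373, 13629141]
r5 m[φ0→N] = [213, 197, 270]
r5 m[φ0→D] = [2961863, 1846835, 1626566]
r5 m[φ1→N] = [14, 12, 11]
r5 m[φ1→A] = [12933510, 15150384, 5881944]
r5 m[φ2→N] = [2364, 5010, 5075]
r5 m[φ2→M] = [121698, 121770, 131058]
r5 m[φ2→Q] = [10381038, 11433192, 12151608]
r5 m[φ3→M] = [14, 5, 15]
r5 m[φ3→L] = [3367512, 976566, 2091186]
r5 m[φ4→D] = [7, 1, 7]
r5 m[φ5→M] = [9, 8, 7]
r5 m[E→φ0] = [1, 1, 1]
r5 m[N→φ0] = [33096, 60120, 55825]
r5 m[N→φ1] = [503532, 986970, 1370250]
r5 m[N→φ2] = [2982, 2364, 2970]
r5 m[M→φ2] = [126, 40, 105]
r5 m[M→φ3] = [205686, 183696, 175812]
r5 m[M→φ5] = [319956, 114810, 376740]
r5 m[Q→φ2] = [1, 1, 1]
r5 m[L→φ3] = [1, 1, 1]
r5 m[D→φ0] = [7, 1, 7]
r5 m[D→φ4] = [32633, 20333, 17966]
r5 m[A→φ1] = [1, 1, 1]
r6 m[φ0→E] = [9674324, 10662373, 13629141]
r6 m[φ0→N] = [213, 197, 270]
r6 m[φ0→D] = [2961863, 1846835, 1626566]
r6 m[φ1→N] = [14, 12, 11]
r6 m[φ1→A] = [12933510, 15150384, 5881944]
r6 m[φ2→N] = [2364, 5010, 5075]
r6 m[φ2→M] = [121698, 121770, 131058]
r6 m[φ2→Q] = [10381038, 11433192, 12151608]
r6 m[φ3→M] = [14, 5, 15]
r6 m[φ3→L] = [3367512, 976566, 2091186]
r6 m[φ4→D] = [7, 1, 7]
r6 m[φ5→M] = [9, 8, 7]
r6 m[E→φ0] = [1, 1, 1]
r6 m[N→φ0] = [33096, 60120, 55825]
r6 m[N→φ1] = [503532, 986970, 1370250]
r6 m[N→φ2] = [2982, 2364, 2970]
r6 m[M→φ2] = [126, 40, 105]
r6 m[M→φ3] = [1095282, 974160, 917406]
r6 m[M→φ5] = [1703772, 608850, 1965870]
r6 m[Q→φ2] = [1, 1, 1]
r6 m[L→φ3] = [1, 1, 1]
r6 m[D→φ0] = [7, 1, 7]
r6 m[D→φ4] = [2961863, 1846835, 1626566]
r6 m[A→φ1] = [1, 1, 1]
r7 m[φ0→E] = [9674324, 10662373, 13629141]
r7 m[φ0→N] = [213, 197, 270]
r7 m[φ0→D] = [2961863, 1846835, 1626566]
r7 m[φ1→N] = [14, 12, 11]
r7 m[φ1→A] = [12933510, 15150384, 5881944]
r7 m[φ2→N] = [2364, 5010, 5075]
r7 m[φ2→M] = [121698, 121770, 131058]
r7 m[φ2→Q] = [10381038, 11433192, 12151608]
r7 m[φ3→M] = [14, 5, 15]
r7 m[φ3→L] = [17750826, 5177412, 11037600]
r7 m[φ4→D] = [7, 1, 7]
r7 m[φ5→M] = [9, 8, 7]
r7 m[E→φ0] = [1, 1, 1]
r7 m[N→φ0] = [33096, 60120, 55825]
r7 m[N→φ1] = [503532, 986970, 1370250]
r7 m[N→φ2] = [2982, 2364, 2970]
r7 m[M→φ2] = [126, 40, 105]
r7 m[M→φ3] = [1095282, 974160, 917406]
r7 m[M→φ5] = [1703772, 608850, 1965870]
r7 m[Q→φ2] = [1, 1, 1]
r7 m[L→φ3] = [1, 1, 1]
r7 m[D→φ0] = [7, 1, 7]
r7 m[D→φ4] = [2961863, 1846835, 1626566]
r7 m[A→φ1] = [1, 1, 1]
r8 m[φ0→E] = [9674324, 10662373, 13629141]
r8 m[φ0→N] = [213, 197, 270]
r8 m[φ0→D] = [2961863, 1846835, 1626566]
r8 m[φ1→N] = [14, 12, 11]
r8 m[φ1→A] = [12933510, 15150384, 5881944]
r8 m[φ2→N] = [2364, 5010, 5075]
r8 m[φ2→M] = [121698, 121770, 131058]
r8 m[φ2→Q] = [10381038, 11433192, 12151608]
r8 m[φ3→M] = [14, 5, 15]
r8 m[φ3→L] = [17750826, 5177412, 11037600]
r8 m[φ4→D] = [7, 1, 7]
r8 m[φ5→M] = [9, 8, 7]
r8 m[E→φ0] = [1, 1, 1]
r8 m[N→φ0] = [33096, 60120, 55825]
r8 m[N→φ1] = [503532, 986970, 1370250]
r8 m[N→φ2] = [2982, 2364, 2970]
r8 m[M→φ2] = [126, 40, 105]
r8 m[M→φ3] = [1095282, 974160, 917406]
r8 m[M→φ5] = [1703772, 608850, 1965870]
r8 m[Q→φ2] = [1, 1, 1]
r8 m[L→φ3] = [1, 1, 1]
r8 m[D→φ0] = [7, 1, 7]
r8 m[D→φ4] = [2961863, 1846835, 1626566]
r8 m[A→φ1] = [1, 1, 1]
fixed point reached at round 8
b[E] = ⊗ incoming = [9674324, 10662373, 13629141]

b[E] = [9674324, 10662373, 13629141]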